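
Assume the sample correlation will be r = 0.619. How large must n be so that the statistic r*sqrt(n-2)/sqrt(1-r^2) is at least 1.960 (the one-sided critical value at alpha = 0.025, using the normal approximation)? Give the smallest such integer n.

9

Need r·√(n−2)/√(1−r²) ≥ 1.960
√(n−2) ≥ 1.960·√(1−0.383161) / 0.619 = 1.960·0.785391 / 0.619 = 2.4869
n−2 ≥ 6.1847  ⇒  n ≥ 8.1847
Smallest integer n = 9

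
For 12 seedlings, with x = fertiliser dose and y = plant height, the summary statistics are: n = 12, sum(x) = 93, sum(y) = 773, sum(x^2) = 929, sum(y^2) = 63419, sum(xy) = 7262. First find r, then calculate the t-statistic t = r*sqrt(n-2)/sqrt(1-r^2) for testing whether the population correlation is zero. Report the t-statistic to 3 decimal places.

S_xy = nΣxy − ΣxΣy = 12·7262 − 93·773 = 87144 − 71889 = 15255
S_xx = nΣx² − (Σx)² = 12·929 − 93² = 11148 − 8649 = 2499
S_yy = nΣy² − (Σy)² = 12·63419 − 773² = 761028 − 597529 = 163499
r = S_xy / √(S_xx·S_yy) = 15255 / √(2499·163499) = 15255 / √408584001 = 15255 / 20213.4609 = 0.7547
t = r·√(n−2)/√(1−r²) = 0.7547·√10 / √(1−0.569572) = 2.386571 / 0.656070 = 3.638

3.638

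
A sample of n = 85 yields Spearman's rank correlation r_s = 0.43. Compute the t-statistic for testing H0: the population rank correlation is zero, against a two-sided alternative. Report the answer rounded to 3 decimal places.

1 − r_s² = 1 − 0.1849 = 0.8151;  √(1−r_s²) = 0.902829
√(n−2) = √83 = 9.110434
t = r_s·√(n−2)/√(1−r_s²) = 0.43 · 9.110434 / 0.902829 = 4.339

4.339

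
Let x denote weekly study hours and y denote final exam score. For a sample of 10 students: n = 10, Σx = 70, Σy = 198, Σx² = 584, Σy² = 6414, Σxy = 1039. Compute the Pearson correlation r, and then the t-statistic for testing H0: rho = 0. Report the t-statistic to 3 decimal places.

S_xy = nΣxy − ΣxΣy = 10·1039 − 70·198 = 10390 − 13860 = -3470
S_xx = nΣx² − (Σx)² = 10·584 − 70² = 5840 − 4900 = 940
S_yy = nΣy² − (Σy)² = 10·6414 − 198² = 64140 − 39204 = 24936
r = S_xy / √(S_xx·S_yy) = -3470 / √(940·24936) = -3470 / √23439840 = -3470 / 4841.4709 = -0.7167
t = r·√(n−2)/√(1−r²) = -0.7167·√8 / √(1−0.513659) = -2.027134 / 0.697382 = -2.907

-2.907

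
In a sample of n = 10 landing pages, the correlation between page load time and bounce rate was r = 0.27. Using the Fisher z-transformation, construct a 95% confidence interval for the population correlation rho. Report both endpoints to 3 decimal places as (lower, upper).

Fisher z: z_r = atanh(r) = ½·ln((1+0.27)/(1−0.27)) = 0.276864
SE(z) = 1/√(n−3) = 1/√7 = 0.377964
95% ⇒ z* = 1.960; margin = 1.960·0.377964 = 0.740809
CI on z-scale: (-0.463945, 1.017673)
Back-transform: tanh(-0.463945) = -0.433294, tanh(1.017673) = 0.768917

(-0.433, 0.769)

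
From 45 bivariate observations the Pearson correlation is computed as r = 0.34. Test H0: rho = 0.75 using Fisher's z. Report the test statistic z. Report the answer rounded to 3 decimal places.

Fisher z: atanh(0.34) = 0.354093, atanh(0.75) = 0.972955
z = (z_r − z_0)·√(n−3) = (0.354093 − 0.972955)·√42 = -0.618862 · 6.480741 = -4.011

-4.011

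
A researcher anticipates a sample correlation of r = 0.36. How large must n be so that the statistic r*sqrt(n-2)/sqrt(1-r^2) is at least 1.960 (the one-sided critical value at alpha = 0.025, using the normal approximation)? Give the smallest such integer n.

Need r·√(n−2)/√(1−r²) ≥ 1.960
√(n−2) ≥ 1.960·√(1−0.1296) / 0.36 = 1.960·0.932952 / 0.36 = 5.0794
n−2 ≥ 25.8003  ⇒  n ≥ 27.8003
Smallest integer n = 28

28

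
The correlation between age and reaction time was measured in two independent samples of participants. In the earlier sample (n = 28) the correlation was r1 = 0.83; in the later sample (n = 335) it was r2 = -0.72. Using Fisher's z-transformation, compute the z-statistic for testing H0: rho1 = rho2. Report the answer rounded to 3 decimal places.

z1 = atanh(0.83) = 1.188136,  z2 = atanh(-0.72) = -0.907645
SE = √(1/(n1−3) + 1/(n2−3)) = √(1/25 + 1/332) = √(0.0400000 + 0.0030120) = √0.0430120 = 0.207393
z = (z1 − z2)/SE = (1.188136 − (-0.907645)) / 0.207393 = 2.095781 / 0.207393 = 10.105

10.105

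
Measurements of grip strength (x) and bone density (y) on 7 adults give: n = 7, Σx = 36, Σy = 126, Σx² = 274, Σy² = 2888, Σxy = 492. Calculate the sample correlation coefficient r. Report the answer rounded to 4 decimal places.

-0.6646

Numerator: nΣxy − (Σx)(Σy) = 7·492 − (36)(126) = -1092
Denominator: √[(nΣx²−(Σx)²)(nΣy²−(Σy)²)]
  nΣx²−(Σx)² = 7·274 − 1296 = 622;  nΣy²−(Σy)² = 7·2888 − 15876 = 4340
  √(622·4340) = √2699480 = 1643.0094
r = -1092 / 1643.0094 = -0.6646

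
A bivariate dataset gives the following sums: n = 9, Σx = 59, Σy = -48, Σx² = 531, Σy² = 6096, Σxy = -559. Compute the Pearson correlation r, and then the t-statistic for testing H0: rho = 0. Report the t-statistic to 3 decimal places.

-0.731

Numerator: nΣxy − (Σx)(Σy) = 9·(-559) − (59)(-48) = -2199
Denominator: √[(nΣx²−(Σx)²)(nΣy²−(Σy)²)]
  nΣx²−(Σx)² = 9·531 − 3481 = 1298;  nΣy²−(Σy)² = 9·6096 − 2304 = 52560
  √(1298·52560) = √68222880 = 8259.7143
r = -2199 / 8259.7143 = -0.2662
t = r·√(n−2)/√(1−r²) = -0.2662·√7 / √(1−0.070862) = -0.704299 / 0.963918 = -0.731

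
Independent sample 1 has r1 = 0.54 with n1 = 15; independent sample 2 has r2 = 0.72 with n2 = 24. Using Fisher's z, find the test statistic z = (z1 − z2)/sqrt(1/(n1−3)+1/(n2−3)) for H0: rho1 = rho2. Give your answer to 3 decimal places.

Fisher z-transforms: z1 = atanh(0.54) = 0.604156, z2 = atanh(0.72) = 0.907645; difference d = -0.303489
Var(d) = 1/12 + 1/21 = 0.0833333 + 0.0476190 = 0.1309523
z = d/√Var(d) = -0.303489 / √0.1309523 = -0.303489 / 0.361873 = -0.839

-0.839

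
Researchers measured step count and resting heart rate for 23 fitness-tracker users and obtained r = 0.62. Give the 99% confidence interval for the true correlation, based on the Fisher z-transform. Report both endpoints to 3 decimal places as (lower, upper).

(0.148, 0.862)

Fisher z: z_r = atanh(r) = ½·ln((1+0.62)/(1−0.62)) = 0.725005
SE(z) = 1/√(n−3) = 1/√20 = 0.223607
99% ⇒ z* = 2.576; margin = 2.576·0.223607 = 0.576012
CI on z-scale: (0.148993, 1.301017)
Back-transform: tanh(0.148993) = 0.147900, tanh(1.301017) = 0.861985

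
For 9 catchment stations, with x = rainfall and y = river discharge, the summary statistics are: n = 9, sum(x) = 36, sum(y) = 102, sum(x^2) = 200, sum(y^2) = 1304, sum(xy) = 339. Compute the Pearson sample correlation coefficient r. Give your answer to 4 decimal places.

S_xy = nΣxy − ΣxΣy = 9·339 − 36·102 = 3051 − 3672 = -621
S_xx = nΣx² − (Σx)² = 9·200 − 36² = 1800 − 1296 = 504
S_yy = nΣy² − (Σy)² = 9·1304 − 102² = 11736 − 10404 = 1332
r = S_xy / √(S_xx·S_yy) = -621 / √(504·1332) = -621 / √671328 = -621 / 819.3461 = -0.7579

-0.7579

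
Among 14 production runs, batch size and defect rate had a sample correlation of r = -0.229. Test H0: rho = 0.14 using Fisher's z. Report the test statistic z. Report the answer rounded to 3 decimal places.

z_r = atanh(-0.229) = -0.233134,  z_0 = atanh(0.14) = 0.140926
SE = 1/√(n−3) = 1/√11 = 0.301511
z = (z_r − z_0)/SE = (-0.233134 − 0.140926) / 0.301511 = -0.374060 / 0.301511 = -1.241

-1.241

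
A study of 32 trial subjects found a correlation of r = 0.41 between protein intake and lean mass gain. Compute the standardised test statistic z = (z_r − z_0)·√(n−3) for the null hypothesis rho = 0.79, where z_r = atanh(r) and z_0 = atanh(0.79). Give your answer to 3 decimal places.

-3.424

Fisher z: atanh(0.41) = 0.435611, atanh(0.79) = 1.071432
z = (z_r − z_0)·√(n−3) = (0.435611 − 1.071432)·√29 = -0.635821 · 5.385165 = -3.424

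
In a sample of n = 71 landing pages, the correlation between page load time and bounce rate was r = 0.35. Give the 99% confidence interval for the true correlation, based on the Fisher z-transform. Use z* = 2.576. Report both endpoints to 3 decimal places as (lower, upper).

(0.053, 0.590)

Fisher z: z_r = atanh(r) = ½·ln((1+0.35)/(1−0.35)) = 0.365444
SE(z) = 1/√(n−3) = 1/√68 = 0.121268
99% ⇒ z* = 2.576; margin = 2.576·0.121268 = 0.312386
CI on z-scale: (0.053058, 0.677830)
Back-transform: tanh(0.053058) = 0.053008, tanh(0.677830) = 0.590107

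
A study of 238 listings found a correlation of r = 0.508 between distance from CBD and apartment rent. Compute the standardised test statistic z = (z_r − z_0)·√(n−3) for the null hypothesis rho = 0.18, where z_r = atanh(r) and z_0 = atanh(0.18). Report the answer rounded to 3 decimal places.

5.795

Fisher z: atanh(0.508) = 0.560030, atanh(0.18) = 0.181983
z = (z_r − z_0)·√(n−3) = (0.560030 − 0.181983)·√235 = 0.378047 · 15.329710 = 5.795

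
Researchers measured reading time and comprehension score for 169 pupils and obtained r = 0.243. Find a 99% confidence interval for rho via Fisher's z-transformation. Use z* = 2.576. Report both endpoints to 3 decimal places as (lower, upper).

(0.048, 0.420)

z_r = atanh(0.243) = 0.247960;  SE = 1/√(n−3) = 1/√166 = 0.077615
z-limits: 0.247960 ± 2.576·0.077615 = 0.247960 ± 0.199936 = [0.048024, 0.447896]
ρ-limits: (tanh 0.048024, tanh 0.447896) = (0.048, 0.420)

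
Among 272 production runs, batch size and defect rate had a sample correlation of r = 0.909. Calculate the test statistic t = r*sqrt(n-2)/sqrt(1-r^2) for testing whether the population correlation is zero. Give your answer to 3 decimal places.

1 − r² = 1 − 0.826281 = 0.173719;  √(1−r²) = 0.416796
√(n−2) = √270 = 16.431677
t = r·√(n−2)/√(1−r²) = 0.909 · 16.431677 / 0.416796 = 35.836

35.836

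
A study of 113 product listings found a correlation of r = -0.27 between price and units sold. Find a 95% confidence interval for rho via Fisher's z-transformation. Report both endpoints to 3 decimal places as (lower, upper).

Fisher z: z_r = atanh(r) = ½·ln((1+(-0.27))/(1−(-0.27))) = -0.276864
SE(z) = 1/√(n−3) = 1/√110 = 0.095346
95% ⇒ z* = 1.960; margin = 1.960·0.095346 = 0.186878
CI on z-scale: (-0.463742, -0.089986)
Back-transform: tanh(-0.463742) = -0.433129, tanh(-0.089986) = -0.089744

(-0.433, -0.090)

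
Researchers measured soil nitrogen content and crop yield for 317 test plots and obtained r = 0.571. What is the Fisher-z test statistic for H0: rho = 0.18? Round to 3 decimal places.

8.276

Fisher z: atanh(0.571) = 0.649005, atanh(0.18) = 0.181983
z = (z_r − z_0)·√(n−3) = (0.649005 − 0.181983)·√314 = 0.467022 · 17.720045 = 8.276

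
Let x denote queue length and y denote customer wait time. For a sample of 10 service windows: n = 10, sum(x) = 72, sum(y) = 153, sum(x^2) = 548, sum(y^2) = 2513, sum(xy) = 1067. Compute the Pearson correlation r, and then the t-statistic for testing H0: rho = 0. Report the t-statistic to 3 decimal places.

S_xy = nΣxy − ΣxΣy = 10·1067 − 72·153 = 10670 − 11016 = -346
S_xx = nΣx² − (Σx)² = 10·548 − 72² = 5480 − 5184 = 296
S_yy = nΣy² − (Σy)² = 10·2513 − 153² = 25130 − 23409 = 1721
r = S_xy / √(S_xx·S_yy) = -346 / √(296·1721) = -346 / √509416 = -346 / 713.7338 = -0.4848
t = r·√(n−2)/√(1−r²) = -0.4848·√8 / √(1−0.235031) = -1.371221 / 0.874625 = -1.568

-1.568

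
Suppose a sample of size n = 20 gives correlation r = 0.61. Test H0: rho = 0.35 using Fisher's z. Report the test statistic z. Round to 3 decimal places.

z_r = atanh(0.61) = 0.708921,  z_0 = atanh(0.35) = 0.365444
SE = 1/√(n−3) = 1/√17 = 0.242536
z = (z_r − z_0)/SE = (0.708921 − 0.365444) / 0.242536 = 0.343477 / 0.242536 = 1.416

1.416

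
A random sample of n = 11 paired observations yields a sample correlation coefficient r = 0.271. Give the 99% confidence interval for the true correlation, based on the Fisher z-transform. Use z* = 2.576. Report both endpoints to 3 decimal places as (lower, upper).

z_r = atanh(0.271) = 0.277943;  SE = 1/√(n−3) = 1/√8 = 0.353553
z-limits: 0.277943 ± 2.576·0.353553 = 0.277943 ± 0.910753 = [-0.632810, 1.188696]
ρ-limits: (tanh -0.632810, tanh 1.188696) = (-0.560, 0.830)

(-0.560, 0.830)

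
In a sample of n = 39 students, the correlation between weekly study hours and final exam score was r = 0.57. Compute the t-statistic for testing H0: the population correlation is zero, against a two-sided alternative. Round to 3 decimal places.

1 − r² = 1 − 0.3249 = 0.6751;  √(1−r²) = 0.821645
√(n−2) = √37 = 6.082763
t = r·√(n−2)/√(1−r²) = 0.57 · 6.082763 / 0.821645 = 4.220

4.220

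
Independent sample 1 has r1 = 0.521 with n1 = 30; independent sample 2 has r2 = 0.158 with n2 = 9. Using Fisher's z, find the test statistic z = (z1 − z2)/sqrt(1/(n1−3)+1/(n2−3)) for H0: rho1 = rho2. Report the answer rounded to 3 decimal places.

0.927

Fisher z-transforms: z1 = atanh(0.521) = 0.577711, z2 = atanh(0.158) = 0.159335; difference d = 0.418376
Var(d) = 1/27 + 1/6 = 0.0370370 + 0.1666667 = 0.2037037
z = d/√Var(d) = 0.418376 / √0.2037037 = 0.418376 / 0.451335 = 0.927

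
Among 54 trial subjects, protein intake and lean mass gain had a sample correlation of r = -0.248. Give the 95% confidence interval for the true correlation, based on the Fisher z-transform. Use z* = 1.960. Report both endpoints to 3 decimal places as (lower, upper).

(-0.484, 0.021)

Fisher z: z_r = atanh(r) = ½·ln((1+(-0.248))/(1−(-0.248))) = -0.253281
SE(z) = 1/√(n−3) = 1/√51 = 0.140028
95% ⇒ z* = 1.960; margin = 1.960·0.140028 = 0.274455
CI on z-scale: (-0.527736, 0.021174)
Back-transform: tanh(-0.527736) = -0.483649, tanh(0.021174) = 0.021171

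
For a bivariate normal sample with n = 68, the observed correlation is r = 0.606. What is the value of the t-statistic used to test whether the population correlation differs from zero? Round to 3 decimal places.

6.189

t = r·√(n−2) / √(1−r²) with r = 0.606, n = 68
  = 0.606·√66 / √(1 − 0.367236)
  = 0.606·8.124038 / 0.795465
  = 4.923167 / 0.795465 = 6.189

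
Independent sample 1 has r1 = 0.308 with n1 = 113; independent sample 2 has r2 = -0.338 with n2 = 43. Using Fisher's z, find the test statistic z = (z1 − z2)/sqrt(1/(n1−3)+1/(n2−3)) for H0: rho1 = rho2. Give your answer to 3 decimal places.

3.630

z1 = atanh(0.308) = 0.318334,  z2 = atanh(-0.338) = -0.351833
SE = √(1/(n1−3) + 1/(n2−3)) = √(1/110 + 1/40) = √(0.0090909 + 0.0250000) = √0.0340909 = 0.184637
z = (z1 − z2)/SE = (0.318334 − (-0.351833)) / 0.184637 = 0.670167 / 0.184637 = 3.630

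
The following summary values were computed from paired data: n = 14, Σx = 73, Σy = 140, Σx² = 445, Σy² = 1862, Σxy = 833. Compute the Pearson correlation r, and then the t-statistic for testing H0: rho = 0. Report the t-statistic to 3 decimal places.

S_xy = nΣxy − ΣxΣy = 14·833 − 73·140 = 11662 − 10220 = 1442
S_xx = nΣx² − (Σx)² = 14·445 − 73² = 6230 − 5329 = 901
S_yy = nΣy² − (Σy)² = 14·1862 − 140² = 26068 − 19600 = 6468
r = S_xy / √(S_xx·S_yy) = 1442 / √(901·6468) = 1442 / √5827668 = 1442 / 2414.0563 = 0.5973
t = r·√(n−2)/√(1−r²) = 0.5973·√12 / √(1−0.356767) = 2.069108 / 0.802018 = 2.580

2.580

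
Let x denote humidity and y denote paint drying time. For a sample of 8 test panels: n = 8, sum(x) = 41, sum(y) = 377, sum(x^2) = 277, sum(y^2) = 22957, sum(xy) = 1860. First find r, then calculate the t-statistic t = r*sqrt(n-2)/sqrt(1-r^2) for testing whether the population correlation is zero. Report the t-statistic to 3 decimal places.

-0.302

S_xy = nΣxy − ΣxΣy = 8·1860 − 41·377 = 14880 − 15457 = -577
S_xx = nΣx² − (Σx)² = 8·277 − 41² = 2216 − 1681 = 535
S_yy = nΣy² − (Σy)² = 8·22957 − 377² = 183656 − 142129 = 41527
r = S_xy / √(S_xx·S_yy) = -577 / √(535·41527) = -577 / √22216945 = -577 / 4713.4854 = -0.1224
t = r·√(n−2)/√(1−r²) = -0.1224·√6 / √(1−0.014982) = -0.299818 / 0.992481 = -0.302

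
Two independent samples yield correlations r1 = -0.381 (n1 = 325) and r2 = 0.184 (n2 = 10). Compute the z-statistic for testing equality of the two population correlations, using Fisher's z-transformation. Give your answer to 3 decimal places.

Fisher z-transforms: z1 = atanh(-0.381) = -0.401229, z2 = atanh(0.184) = 0.186120; difference d = -0.587349
Var(d) = 1/322 + 1/7 = 0.0031056 + 0.1428571 = 0.1459627
z = d/√Var(d) = -0.587349 / √0.1459627 = -0.587349 / 0.382051 = -1.537

-1.537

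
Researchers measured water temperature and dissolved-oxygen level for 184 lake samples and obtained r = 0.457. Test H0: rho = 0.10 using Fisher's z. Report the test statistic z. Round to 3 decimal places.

Fisher z: atanh(0.457) = 0.493513, atanh(0.10) = 0.100335
z = (z_r − z_0)·√(n−3) = (0.493513 − 0.100335)·√181 = 0.393178 · 13.453624 = 5.290

5.290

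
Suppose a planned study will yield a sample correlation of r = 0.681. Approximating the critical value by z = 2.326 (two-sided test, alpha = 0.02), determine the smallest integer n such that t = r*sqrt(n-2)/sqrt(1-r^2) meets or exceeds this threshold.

9

r√(n−2)/√(1−r²) ≥ 2.326  ⇔  n−2 ≥ (2.326)²·(1−r²)/r²
(1−r²)/r² = (1−0.463761)/0.463761 = 1.1563
n ≥ 2 + 5.410276·1.1563 = 2 + 6.2559 = 8.2559
⌈8.2559⌉ = 9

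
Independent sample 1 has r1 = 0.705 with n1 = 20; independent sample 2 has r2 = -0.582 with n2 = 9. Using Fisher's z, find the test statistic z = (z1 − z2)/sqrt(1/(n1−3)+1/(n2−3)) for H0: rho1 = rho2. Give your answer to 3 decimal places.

z1 = atanh(0.705) = 0.877173,  z2 = atanh(-0.582) = -0.665482
SE = √(1/(n1−3) + 1/(n2−3)) = √(1/17 + 1/6) = √(0.0588235 + 0.1666667) = √0.2254902 = 0.474858
z = (z1 − z2)/SE = (0.877173 − (-0.665482)) / 0.474858 = 1.542655 / 0.474858 = 3.249

3.249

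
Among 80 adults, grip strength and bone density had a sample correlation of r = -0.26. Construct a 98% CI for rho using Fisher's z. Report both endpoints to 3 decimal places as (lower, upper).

Fisher z: z_r = atanh(r) = ½·ln((1+(-0.26))/(1−(-0.26))) = -0.266108
SE(z) = 1/√(n−3) = 1/√77 = 0.113961
98% ⇒ z* = 2.326; margin = 2.326·0.113961 = 0.265073
CI on z-scale: (-0.531181, -0.001035)
Back-transform: tanh(-0.531181) = -0.486283, tanh(-0.001035) = -0.001035

(-0.486, -0.001)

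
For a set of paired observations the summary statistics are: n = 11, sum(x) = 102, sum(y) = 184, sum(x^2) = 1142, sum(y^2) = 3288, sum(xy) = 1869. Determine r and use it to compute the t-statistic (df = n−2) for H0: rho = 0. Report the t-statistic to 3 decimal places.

Numerator: nΣxy − (Σx)(Σy) = 11·1869 − (102)(184) = 1791
Denominator: √[(nΣx²−(Σx)²)(nΣy²−(Σy)²)]
  nΣx²−(Σx)² = 11·1142 − 10404 = 2158;  nΣy²−(Σy)² = 11·3288 − 33856 = 2312
  √(2158·2312) = √4989296 = 2233.6732
r = 1791 / 2233.6732 = 0.8018
t = r·√(n−2)/√(1−r²) = 0.8018·√9 / √(1−0.642883) = 2.405400 / 0.597593 = 4.025

4.025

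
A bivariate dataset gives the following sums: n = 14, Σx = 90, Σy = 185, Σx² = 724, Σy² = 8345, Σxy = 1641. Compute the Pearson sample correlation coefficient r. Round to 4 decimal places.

0.4876

S_xy = nΣxy − ΣxΣy = 14·1641 − 90·185 = 22974 − 16650 = 6324
S_xx = nΣx² − (Σx)² = 14·724 − 90² = 10136 − 8100 = 2036
S_yy = nΣy² − (Σy)² = 14·8345 − 185² = 116830 − 34225 = 82605
r = S_xy / √(S_xx·S_yy) = 6324 / √(2036·82605) = 6324 / √168183780 = 6324 / 12968.5689 = 0.4876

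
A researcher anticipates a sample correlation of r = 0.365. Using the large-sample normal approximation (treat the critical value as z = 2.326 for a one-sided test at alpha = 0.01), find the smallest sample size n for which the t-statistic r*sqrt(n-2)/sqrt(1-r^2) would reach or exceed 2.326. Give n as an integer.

Need r·√(n−2)/√(1−r²) ≥ 2.326
√(n−2) ≥ 2.326·√(1−0.133225) / 0.365 = 2.326·0.931008 / 0.365 = 5.9329
n−2 ≥ 35.1993  ⇒  n ≥ 37.1993
Smallest integer n = 38

38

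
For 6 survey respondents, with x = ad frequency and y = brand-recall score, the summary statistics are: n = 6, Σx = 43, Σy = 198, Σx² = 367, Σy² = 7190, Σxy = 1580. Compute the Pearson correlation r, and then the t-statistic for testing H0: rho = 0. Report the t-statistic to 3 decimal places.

S_xy = nΣxy − ΣxΣy = 6·1580 − 43·198 = 9480 − 8514 = 966
S_xx = nΣx² − (Σx)² = 6·367 − 43² = 2202 − 1849 = 353
S_yy = nΣy² − (Σy)² = 6·7190 − 198² = 43140 − 39204 = 3936
r = S_xy / √(S_xx·S_yy) = 966 / √(353·3936) = 966 / √1389408 = 966 / 1178.7315 = 0.8195
t = r·√(n−2)/√(1−r²) = 0.8195·√4 / √(1−0.671580) = 1.639000 / 0.573079 = 2.860

2.860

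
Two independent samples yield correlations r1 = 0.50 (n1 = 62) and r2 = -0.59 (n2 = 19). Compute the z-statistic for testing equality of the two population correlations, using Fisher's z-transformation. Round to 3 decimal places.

Fisher z-transforms: z1 = atanh(0.50) = 0.549306, z2 = atanh(-0.59) = -0.677666; difference d = 1.226972
Var(d) = 1/59 + 1/16 = 0.0169492 + 0.0625000 = 0.0794492
z = d/√Var(d) = 1.226972 / √0.0794492 = 1.226972 / 0.281867 = 4.353

4.353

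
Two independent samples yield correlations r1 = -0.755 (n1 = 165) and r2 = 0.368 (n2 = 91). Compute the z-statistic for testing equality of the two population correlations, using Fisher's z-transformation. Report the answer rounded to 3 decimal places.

-10.350

Fisher z-transforms: z1 = atanh(-0.755) = -0.984483, z2 = atanh(0.368) = 0.386108; difference d = -1.370591
Var(d) = 1/162 + 1/88 = 0.0061728 + 0.0113636 = 0.0175364
z = d/√Var(d) = -1.370591 / √0.0175364 = -1.370591 / 0.132425 = -10.350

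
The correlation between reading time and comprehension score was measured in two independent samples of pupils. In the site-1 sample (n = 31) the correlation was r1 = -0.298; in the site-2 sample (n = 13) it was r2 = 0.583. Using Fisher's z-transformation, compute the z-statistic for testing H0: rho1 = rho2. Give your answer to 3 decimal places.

Fisher z-transforms: z1 = atanh(-0.298) = -0.307323, z2 = atanh(0.583) = 0.666995; difference d = -0.974318
Var(d) = 1/28 + 1/10 = 0.0357143 + 0.1000000 = 0.1357143
z = d/√Var(d) = -0.974318 / √0.1357143 = -0.974318 / 0.368394 = -2.645

-2.645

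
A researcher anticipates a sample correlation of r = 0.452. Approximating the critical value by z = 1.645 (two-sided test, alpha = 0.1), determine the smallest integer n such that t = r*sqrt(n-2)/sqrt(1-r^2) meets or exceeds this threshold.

r√(n−2)/√(1−r²) ≥ 1.645  ⇔  n−2 ≥ (1.645)²·(1−r²)/r²
(1−r²)/r² = (1−0.204304)/0.204304 = 3.8947
n ≥ 2 + 2.706025·3.8947 = 2 + 10.5392 = 12.5392
⌈12.5392⌉ = 13

13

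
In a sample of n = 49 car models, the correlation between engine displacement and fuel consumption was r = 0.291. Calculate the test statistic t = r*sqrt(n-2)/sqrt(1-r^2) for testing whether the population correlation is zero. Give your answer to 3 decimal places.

t = r·√(n−2) / √(1−r²) with r = 0.291, n = 49
  = 0.291·√47 / √(1 − 0.084681)
  = 0.291·6.855655 / 0.956723
  = 1.994996 / 0.956723 = 2.085

2.085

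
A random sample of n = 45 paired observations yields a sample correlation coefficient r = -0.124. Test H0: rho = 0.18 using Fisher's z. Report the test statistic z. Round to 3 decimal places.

-1.987

Fisher z: atanh(-0.124) = -0.124641, atanh(0.18) = 0.181983
z = (z_r − z_0)·√(n−3) = (-0.124641 − 0.181983)·√42 = -0.306624 · 6.480741 = -1.987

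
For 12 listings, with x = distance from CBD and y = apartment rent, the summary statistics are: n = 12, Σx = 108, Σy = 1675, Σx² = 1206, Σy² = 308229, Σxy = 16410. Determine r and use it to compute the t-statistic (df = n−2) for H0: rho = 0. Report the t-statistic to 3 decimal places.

S_xy = nΣxy − ΣxΣy = 12·16410 − 108·1675 = 196920 − 180900 = 16020
S_xx = nΣx² − (Σx)² = 12·1206 − 108² = 14472 − 11664 = 2808
S_yy = nΣy² − (Σy)² = 12·308229 − 1675² = 3698748 − 2805625 = 893123
r = S_xy / √(S_xx·S_yy) = 16020 / √(2808·893123) = 16020 / √2507889384 = 16020 / 50078.8317 = 0.3199
t = r·√(n−2)/√(1−r²) = 0.3199·√10 / √(1−0.102336) = 1.011613 / 0.947451 = 1.068

1.068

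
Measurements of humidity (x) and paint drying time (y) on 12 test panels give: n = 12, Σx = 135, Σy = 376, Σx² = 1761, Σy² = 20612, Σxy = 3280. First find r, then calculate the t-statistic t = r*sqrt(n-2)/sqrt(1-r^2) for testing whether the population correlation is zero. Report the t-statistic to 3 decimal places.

-2.701

S_xy = nΣxy − ΣxΣy = 12·3280 − 135·376 = 39360 − 50760 = -11400
S_xx = nΣx² − (Σx)² = 12·1761 − 135² = 21132 − 18225 = 2907
S_yy = nΣy² − (Σy)² = 12·20612 − 376² = 247344 − 141376 = 105968
r = S_xy / √(S_xx·S_yy) = -11400 / √(2907·105968) = -11400 / √308048976 = -11400 / 17551.3241 = -0.6495
t = r·√(n−2)/√(1−r²) = -0.6495·√10 / √(1−0.421850) = -2.053899 / 0.760362 = -2.701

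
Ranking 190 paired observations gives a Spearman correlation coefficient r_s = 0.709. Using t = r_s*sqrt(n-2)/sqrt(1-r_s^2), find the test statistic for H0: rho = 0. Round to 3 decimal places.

13.785

t = r_s·√(n−2) / √(1−r_s²) with r_s = 0.709, n = 190
  = 0.709·√188 / √(1 − 0.502681)
  = 0.709·13.711309 / 0.705208
  = 9.721318 / 0.705208 = 13.785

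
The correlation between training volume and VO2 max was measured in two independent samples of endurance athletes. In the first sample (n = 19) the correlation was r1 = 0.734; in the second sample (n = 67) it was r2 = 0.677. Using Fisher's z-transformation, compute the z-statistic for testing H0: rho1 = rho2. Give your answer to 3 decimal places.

0.407

Fisher z-transforms: z1 = atanh(0.734) = 0.937345, z2 = atanh(0.677) = 0.823555; difference d = 0.113790
Var(d) = 1/16 + 1/64 = 0.0625000 + 0.0156250 = 0.0781250
z = d/√Var(d) = 0.113790 / √0.0781250 = 0.113790 / 0.279508 = 0.407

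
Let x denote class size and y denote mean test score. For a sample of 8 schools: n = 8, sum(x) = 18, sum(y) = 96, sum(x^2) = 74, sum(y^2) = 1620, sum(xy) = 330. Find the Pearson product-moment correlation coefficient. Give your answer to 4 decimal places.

S_xy = nΣxy − ΣxΣy = 8·330 − 18·96 = 2640 − 1728 = 912
S_xx = nΣx² − (Σx)² = 8·74 − 18² = 592 − 324 = 268
S_yy = nΣy² − (Σy)² = 8·1620 − 96² = 12960 − 9216 = 3744
r = S_xy / √(S_xx·S_yy) = 912 / √(268·3744) = 912 / √1003392 = 912 / 1001.6946 = 0.9105

0.9105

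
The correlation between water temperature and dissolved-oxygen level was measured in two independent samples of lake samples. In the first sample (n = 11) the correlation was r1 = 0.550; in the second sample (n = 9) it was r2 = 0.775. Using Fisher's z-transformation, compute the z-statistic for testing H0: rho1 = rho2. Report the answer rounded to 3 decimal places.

Fisher z-transforms: z1 = atanh(0.550) = 0.618381, z2 = atanh(0.775) = 1.032728; difference d = -0.414347
Var(d) = 1/8 + 1/6 = 0.1250000 + 0.1666667 = 0.2916667
z = d/√Var(d) = -0.414347 / √0.2916667 = -0.414347 / 0.540062 = -0.767

-0.767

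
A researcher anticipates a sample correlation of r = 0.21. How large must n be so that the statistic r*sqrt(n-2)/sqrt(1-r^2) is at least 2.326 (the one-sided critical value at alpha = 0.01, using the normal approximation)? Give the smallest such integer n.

120

r√(n−2)/√(1−r²) ≥ 2.326  ⇔  n−2 ≥ (2.326)²·(1−r²)/r²
(1−r²)/r² = (1−0.0441)/0.0441 = 21.6757
n ≥ 2 + 5.410276·21.6757 = 2 + 117.2715 = 119.2715
⌈119.2715⌉ = 120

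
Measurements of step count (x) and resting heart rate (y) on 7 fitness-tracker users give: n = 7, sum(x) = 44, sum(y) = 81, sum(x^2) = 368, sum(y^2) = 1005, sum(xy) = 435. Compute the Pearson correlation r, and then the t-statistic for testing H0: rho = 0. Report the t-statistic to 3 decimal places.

-6.294

S_xy = nΣxy − ΣxΣy = 7·435 − 44·81 = 3045 − 3564 = -519
S_xx = nΣx² − (Σx)² = 7·368 − 44² = 2576 − 1936 = 640
S_yy = nΣy² − (Σy)² = 7·1005 − 81² = 7035 − 6561 = 474
r = S_xy / √(S_xx·S_yy) = -519 / √(640·474) = -519 / √303360 = -519 / 550.7813 = -0.9423
t = r·√(n−2)/√(1−r²) = -0.9423·√5 / √(1−0.887929) = -2.107047 / 0.334770 = -6.294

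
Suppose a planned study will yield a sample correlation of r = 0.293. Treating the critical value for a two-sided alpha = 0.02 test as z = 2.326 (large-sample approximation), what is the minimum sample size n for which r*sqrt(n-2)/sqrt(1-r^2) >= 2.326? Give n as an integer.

60

Need r·√(n−2)/√(1−r²) ≥ 2.326
√(n−2) ≥ 2.326·√(1−0.085849) / 0.293 = 2.326·0.956112 / 0.293 = 7.5902
n−2 ≥ 57.6111  ⇒  n ≥ 59.6111
Smallest integer n = 60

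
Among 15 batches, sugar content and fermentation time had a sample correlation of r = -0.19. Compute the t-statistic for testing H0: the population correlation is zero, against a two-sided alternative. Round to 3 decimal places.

-0.698

t = r·√(n−2) / √(1−r²) with r = -0.19, n = 15
  = -0.19·√13 / √(1 − 0.0361)
  = -0.19·3.605551 / 0.981784
  = -0.685055 / 0.981784 = -0.698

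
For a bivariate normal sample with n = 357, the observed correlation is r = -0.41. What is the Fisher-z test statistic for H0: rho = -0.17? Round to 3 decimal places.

z_r = atanh(-0.41) = -0.435611,  z_0 = atanh(-0.17) = -0.171667
SE = 1/√(n−3) = 1/√354 = 0.053149
z = (z_r − z_0)/SE = (-0.435611 − (-0.171667)) / 0.053149 = -0.263944 / 0.053149 = -4.966

-4.966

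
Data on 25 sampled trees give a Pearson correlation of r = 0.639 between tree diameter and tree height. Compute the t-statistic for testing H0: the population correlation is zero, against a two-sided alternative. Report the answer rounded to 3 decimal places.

1 − r² = 1 − 0.408321 = 0.591679;  √(1−r²) = 0.769207
√(n−2) = √23 = 4.795832
t = r·√(n−2)/√(1−r²) = 0.639 · 4.795832 / 0.769207 = 3.984

3.984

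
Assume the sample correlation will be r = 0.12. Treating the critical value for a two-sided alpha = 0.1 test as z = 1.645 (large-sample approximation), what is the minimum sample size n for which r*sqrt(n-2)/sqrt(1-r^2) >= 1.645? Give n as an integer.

Need r·√(n−2)/√(1−r²) ≥ 1.645
√(n−2) ≥ 1.645·√(1−0.0144) / 0.12 = 1.645·0.992774 / 0.12 = 13.6093
n−2 ≥ 185.2130  ⇒  n ≥ 187.2130
Smallest integer n = 188

188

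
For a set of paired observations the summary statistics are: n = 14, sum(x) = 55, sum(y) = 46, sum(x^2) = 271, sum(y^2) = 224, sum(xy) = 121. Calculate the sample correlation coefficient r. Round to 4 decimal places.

-0.9439

S_xy = nΣxy − ΣxΣy = 14·121 − 55·46 = 1694 − 2530 = -836
S_xx = nΣx² − (Σx)² = 14·271 − 55² = 3794 − 3025 = 769
S_yy = nΣy² − (Σy)² = 14·224 − 46² = 3136 − 2116 = 1020
r = S_xy / √(S_xx·S_yy) = -836 / √(769·1020) = -836 / √784380 = -836 / 885.6523 = -0.9439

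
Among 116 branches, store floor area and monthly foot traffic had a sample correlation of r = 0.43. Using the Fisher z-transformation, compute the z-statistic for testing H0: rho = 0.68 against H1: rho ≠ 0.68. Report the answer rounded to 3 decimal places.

-3.925

Fisher z: atanh(0.43) = 0.459897, atanh(0.68) = 0.829114
z = (z_r − z_0)·√(n−3) = (0.459897 − 0.829114)·√113 = -0.369217 · 10.630146 = -3.925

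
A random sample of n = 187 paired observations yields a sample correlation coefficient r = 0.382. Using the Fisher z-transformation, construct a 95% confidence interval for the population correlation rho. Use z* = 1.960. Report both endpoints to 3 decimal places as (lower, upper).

(0.252, 0.498)

Fisher z: z_r = atanh(r) = ½·ln((1+0.382)/(1−0.382)) = 0.402399
SE(z) = 1/√(n−3) = 1/√184 = 0.073721
95% ⇒ z* = 1.960; margin = 1.960·0.073721 = 0.144493
CI on z-scale: (0.257906, 0.546892)
Back-transform: tanh(0.257906) = 0.252336, tanh(0.546892) = 0.498187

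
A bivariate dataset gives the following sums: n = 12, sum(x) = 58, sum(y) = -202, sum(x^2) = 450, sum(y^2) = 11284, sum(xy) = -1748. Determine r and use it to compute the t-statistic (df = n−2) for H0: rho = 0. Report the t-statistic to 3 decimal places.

-2.833

S_xy = nΣxy − ΣxΣy = 12·(-1748) − 58·(-202) = -20976 − (-11716) = -9260
S_xx = nΣx² − (Σx)² = 12·450 − 58² = 5400 − 3364 = 2036
S_yy = nΣy² − (Σy)² = 12·11284 − (-202)² = 135408 − 40804 = 94604
r = S_xy / √(S_xx·S_yy) = -9260 / √(2036·94604) = -9260 / √192613744 = -9260 / 13878.5354 = -0.6672
t = r·√(n−2)/√(1−r²) = -0.6672·√10 / √(1−0.445156) = -2.109872 / 0.744879 = -2.833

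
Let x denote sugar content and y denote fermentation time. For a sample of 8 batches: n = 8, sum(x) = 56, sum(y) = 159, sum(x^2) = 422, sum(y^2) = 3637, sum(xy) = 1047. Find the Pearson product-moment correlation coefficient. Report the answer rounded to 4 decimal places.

-0.5518

Numerator: nΣxy − (Σx)(Σy) = 8·1047 − (56)(159) = -528
Denominator: √[(nΣx²−(Σx)²)(nΣy²−(Σy)²)]
  nΣx²−(Σx)² = 8·422 − 3136 = 240;  nΣy²−(Σy)² = 8·3637 − 25281 = 3815
  √(240·3815) = √915600 = 956.8699
r = -528 / 956.8699 = -0.5518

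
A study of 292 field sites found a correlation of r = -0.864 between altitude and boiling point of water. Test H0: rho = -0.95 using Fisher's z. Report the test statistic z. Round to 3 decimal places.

8.889

z_r = atanh(-0.864) = -1.308913,  z_0 = atanh(-0.95) = -1.831781
SE = 1/√(n−3) = 1/√289 = 0.058824
z = (z_r − z_0)/SE = (-1.308913 − (-1.831781)) / 0.058824 = 0.522868 / 0.058824 = 8.889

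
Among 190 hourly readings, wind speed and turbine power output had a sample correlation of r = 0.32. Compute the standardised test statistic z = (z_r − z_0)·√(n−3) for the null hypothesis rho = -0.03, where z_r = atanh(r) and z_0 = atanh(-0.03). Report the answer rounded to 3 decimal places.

4.946

Fisher z: atanh(0.32) = 0.331647, atanh(-0.03) = -0.030009
z = (z_r − z_0)·√(n−3) = (0.331647 − (-0.030009))·√187 = 0.361656 · 13.674794 = 4.946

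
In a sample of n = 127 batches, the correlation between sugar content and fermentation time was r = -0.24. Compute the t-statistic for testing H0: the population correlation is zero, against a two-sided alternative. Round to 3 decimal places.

t = r·√(n−2) / √(1−r²) with r = -0.24, n = 127
  = -0.24·√125 / √(1 − 0.0576)
  = -0.24·11.180340 / 0.970773
  = -2.683282 / 0.970773 = -2.764

-2.764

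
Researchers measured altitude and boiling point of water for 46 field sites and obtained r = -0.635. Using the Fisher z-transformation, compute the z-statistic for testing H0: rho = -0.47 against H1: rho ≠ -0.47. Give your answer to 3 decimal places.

-1.572

Fisher z: atanh(-0.635) = -0.749750, atanh(-0.47) = -0.510070
z = (z_r − z_0)·√(n−3) = (-0.749750 − (-0.510070))·√43 = -0.239680 · 6.557439 = -1.572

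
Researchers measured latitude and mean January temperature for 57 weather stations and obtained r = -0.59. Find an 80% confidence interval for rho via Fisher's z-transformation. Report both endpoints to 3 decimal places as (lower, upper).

(-0.692, -0.465)

Fisher z: z_r = atanh(r) = ½·ln((1+(-0.59))/(1−(-0.59))) = -0.677666
SE(z) = 1/√(n−3) = 1/√54 = 0.136083
80% ⇒ z* = 1.282; margin = 1.282·0.136083 = 0.174458
CI on z-scale: (-0.852124, -0.503208)
Back-transform: tanh(-0.852124) = -0.692177, tanh(-0.503208) = -0.464636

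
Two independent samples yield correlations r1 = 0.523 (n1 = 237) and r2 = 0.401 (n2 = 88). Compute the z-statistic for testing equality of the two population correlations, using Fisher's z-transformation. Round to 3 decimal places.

z1 = atanh(0.523) = 0.580460,  z2 = atanh(0.401) = 0.424840
SE = √(1/(n1−3) + 1/(n2−3)) = √(1/234 + 1/85) = √(0.0042735 + 0.0117647) = √0.0160382 = 0.126642
z = (z1 − z2)/SE = (0.580460 − 0.424840) / 0.126642 = 0.155620 / 0.126642 = 1.229

1.229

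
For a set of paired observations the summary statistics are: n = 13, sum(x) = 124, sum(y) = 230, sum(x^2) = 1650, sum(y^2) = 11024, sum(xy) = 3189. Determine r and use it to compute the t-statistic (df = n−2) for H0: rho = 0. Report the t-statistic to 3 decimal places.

Numerator: nΣxy − (Σx)(Σy) = 13·3189 − (124)(230) = 12937
Denominator: √[(nΣx²−(Σx)²)(nΣy²−(Σy)²)]
  nΣx²−(Σx)² = 13·1650 − 15376 = 6074;  nΣy²−(Σy)² = 13·11024 − 52900 = 90412
  √(6074·90412) = √549162488 = 23434.2162
r = 12937 / 23434.2162 = 0.5521
t = r·√(n−2)/√(1−r²) = 0.5521·√11 / √(1−0.304814) = 1.831109 / 0.833778 = 2.196

2.196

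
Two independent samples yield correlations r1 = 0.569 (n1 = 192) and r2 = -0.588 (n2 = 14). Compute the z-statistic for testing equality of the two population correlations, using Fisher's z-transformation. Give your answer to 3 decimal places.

Fisher z-transforms: z1 = atanh(0.569) = 0.646043, z2 = atanh(-0.588) = -0.674604; difference d = 1.320647
Var(d) = 1/189 + 1/11 = 0.0052910 + 0.0909091 = 0.0962001
z = d/√Var(d) = 1.320647 / √0.0962001 = 1.320647 / 0.310161 = 4.258

4.258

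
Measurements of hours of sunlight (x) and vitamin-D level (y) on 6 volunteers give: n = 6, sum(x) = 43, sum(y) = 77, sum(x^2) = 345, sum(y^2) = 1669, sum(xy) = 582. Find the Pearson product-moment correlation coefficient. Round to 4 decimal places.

0.1905

S_xy = nΣxy − ΣxΣy = 6·582 − 43·77 = 3492 − 3311 = 181
S_xx = nΣx² − (Σx)² = 6·345 − 43² = 2070 − 1849 = 221
S_yy = nΣy² − (Σy)² = 6·1669 − 77² = 10014 − 5929 = 4085
r = S_xy / √(S_xx·S_yy) = 181 / √(221·4085) = 181 / √902785 = 181 / 950.1500 = 0.1905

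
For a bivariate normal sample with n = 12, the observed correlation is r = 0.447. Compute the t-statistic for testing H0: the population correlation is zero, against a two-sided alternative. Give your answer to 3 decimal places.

t = r·√(n−2) / √(1−r²) with r = 0.447, n = 12
  = 0.447·√10 / √(1 − 0.199809)
  = 0.447·3.162278 / 0.894534
  = 1.413538 / 0.894534 = 1.580

1.580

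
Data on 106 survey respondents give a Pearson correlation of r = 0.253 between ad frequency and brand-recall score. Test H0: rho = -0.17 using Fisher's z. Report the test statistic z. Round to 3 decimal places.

z_r = atanh(0.253) = 0.258615,  z_0 = atanh(-0.17) = -0.171667
SE = 1/√(n−3) = 1/√103 = 0.098533
z = (z_r − z_0)/SE = (0.258615 − (-0.171667)) / 0.098533 = 0.430282 / 0.098533 = 4.367

4.367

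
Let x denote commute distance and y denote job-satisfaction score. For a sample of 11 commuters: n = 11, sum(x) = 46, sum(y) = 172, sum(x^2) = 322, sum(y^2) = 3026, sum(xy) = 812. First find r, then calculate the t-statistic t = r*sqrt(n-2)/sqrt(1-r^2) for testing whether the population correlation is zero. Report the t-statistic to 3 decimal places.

1.486

Numerator: nΣxy − (Σx)(Σy) = 11·812 − (46)(172) = 1020
Denominator: √[(nΣx²−(Σx)²)(nΣy²−(Σy)²)]
  nΣx²−(Σx)² = 11·322 − 2116 = 1426;  nΣy²−(Σy)² = 11·3026 − 29584 = 3702
  √(1426·3702) = √5279052 = 2297.6188
r = 1020 / 2297.6188 = 0.4439
t = r·√(n−2)/√(1−r²) = 0.4439·√9 / √(1−0.197047) = 1.331700 / 0.896076 = 1.486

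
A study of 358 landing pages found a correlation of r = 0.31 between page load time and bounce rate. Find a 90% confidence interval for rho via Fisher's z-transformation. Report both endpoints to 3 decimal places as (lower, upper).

(0.229, 0.387)

Fisher z: z_r = atanh(r) = ½·ln((1+0.31)/(1−0.31)) = 0.320545
SE(z) = 1/√(n−3) = 1/√355 = 0.053074
90% ⇒ z* = 1.645; margin = 1.645·0.053074 = 0.087307
CI on z-scale: (0.233238, 0.407852)
Back-transform: tanh(0.233238) = 0.229099, tanh(0.407852) = 0.386647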